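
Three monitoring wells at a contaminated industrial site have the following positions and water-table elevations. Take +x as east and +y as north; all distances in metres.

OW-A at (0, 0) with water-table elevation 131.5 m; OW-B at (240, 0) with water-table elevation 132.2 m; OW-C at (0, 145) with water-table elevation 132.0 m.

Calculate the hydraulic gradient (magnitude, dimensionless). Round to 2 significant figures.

∂h/∂x = (132.2 − 131.5) / (240 − 0) = +0.002917
∂h/∂y = (132.0 − 131.5) / (145 − 0) = +0.003448
|∇h| = √(0.002917² + 0.003448²) = 0.004516

0.0045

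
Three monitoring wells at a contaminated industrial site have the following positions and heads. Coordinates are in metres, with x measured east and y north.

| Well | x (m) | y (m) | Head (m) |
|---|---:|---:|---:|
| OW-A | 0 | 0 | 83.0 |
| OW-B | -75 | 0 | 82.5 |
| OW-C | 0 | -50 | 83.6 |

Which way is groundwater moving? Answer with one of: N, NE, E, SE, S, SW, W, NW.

∂h/∂x = (82.5 − 83.0) / (-75 − 0) = +0.006667
∂h/∂y = (83.6 − 83.0) / (-50 − 0) = -0.01200
Flow = −∇h = (-0.006667 east, +0.01200 north), which points northwest.

NW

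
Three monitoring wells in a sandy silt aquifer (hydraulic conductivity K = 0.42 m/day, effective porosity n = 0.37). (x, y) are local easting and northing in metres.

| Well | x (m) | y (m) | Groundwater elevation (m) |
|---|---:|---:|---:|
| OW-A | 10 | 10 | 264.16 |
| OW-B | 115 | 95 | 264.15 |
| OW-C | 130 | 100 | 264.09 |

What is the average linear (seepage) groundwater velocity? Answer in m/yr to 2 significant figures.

4.4 m/yr

With h = a·x + b·y + c and OW-A as origin, the differences give:
  105·a + 85·b = -0.01
  120·a + 90·b = -0.07
Eliminate b (×90 and ×85, subtract): -750·a = 5.050 → a = ∂h/∂x = -0.006733
Back-substitute: b = ∂h/∂y = +0.008200.
|∇h| = √(-0.006733² + 0.008200²) = 0.01061
Seepage velocity v = K·i/n = 0.42 × 0.01061 / 0.37 = 0.01204 m/day = 4.398 m/yr.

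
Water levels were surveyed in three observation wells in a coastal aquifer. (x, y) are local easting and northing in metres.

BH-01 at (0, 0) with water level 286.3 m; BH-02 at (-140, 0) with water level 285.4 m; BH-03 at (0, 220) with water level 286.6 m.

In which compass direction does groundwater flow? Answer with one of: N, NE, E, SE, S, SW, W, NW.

W

∂h/∂x = (285.4 − 286.3) / (-140 − 0) = +0.006429
∂h/∂y = (286.6 − 286.3) / (220 − 0) = +0.001364
Flow = −∇h = (-0.006429 east, -0.001364 north), which points west.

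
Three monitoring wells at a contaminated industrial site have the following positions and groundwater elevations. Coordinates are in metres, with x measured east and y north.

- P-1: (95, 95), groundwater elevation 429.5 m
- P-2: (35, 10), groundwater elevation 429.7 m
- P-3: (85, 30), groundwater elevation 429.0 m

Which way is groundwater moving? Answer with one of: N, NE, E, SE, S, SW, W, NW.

SE

Taking P-1 as reference: P-2−P-1 = (-60, -85, +0.2); P-3−P-1 = (-10, -65, -0.5).
Determinant of the coordinate differences = (-60)·(-65) − (-10)·(-85) = 3050.
∂h/∂x = [(+0.2)·(-65) − (-0.5)·(-85)] / 3050 = -0.01820
∂h/∂y = [(-60)·(-0.5) − (-10)·(+0.2)] / 3050 = +0.01049
Flow = −∇h = (+0.01820 east, -0.01049 north), which points southeast.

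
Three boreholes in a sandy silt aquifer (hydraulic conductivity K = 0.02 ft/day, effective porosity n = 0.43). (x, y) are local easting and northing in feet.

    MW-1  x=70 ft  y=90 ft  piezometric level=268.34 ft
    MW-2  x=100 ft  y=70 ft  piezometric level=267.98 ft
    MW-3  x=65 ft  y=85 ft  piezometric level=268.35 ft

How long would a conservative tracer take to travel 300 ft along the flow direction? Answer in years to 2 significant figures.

Taking MW-1 as reference: MW-2−MW-1 = (30, -20, -0.36); MW-3−MW-1 = (-5, -5, +0.01).
Solve a·Δx + b·Δy = Δh: det = 30·(-5) − (-5)·(-20) = -250.
∂h/∂x = [(-0.36)·(-5) − (+0.01)·(-20)] / -250 = -0.008000
∂h/∂y = [30·(+0.01) − (-5)·(-0.36)] / -250 = +0.006000
|∇h| = √(-0.008000² + 0.006000²) = 0.01
Seepage velocity v = K·i/n = 0.02 × 0.01 / 0.43 = 0.0004651 ft/day.
t = 300 / 0.0004651 = 6.45e+05 days = 1.77e+03 years.

1800 years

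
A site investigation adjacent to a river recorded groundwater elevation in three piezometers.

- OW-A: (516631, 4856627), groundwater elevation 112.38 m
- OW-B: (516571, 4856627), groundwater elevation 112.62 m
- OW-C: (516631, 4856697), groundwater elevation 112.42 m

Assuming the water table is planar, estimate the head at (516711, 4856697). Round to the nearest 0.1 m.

∂h/∂x = (112.62 − 112.38) / (516571 − 516631) = -0.004000
∂h/∂y = (112.42 − 112.38) / (4856697 − 4856627) = +0.0005714
h(516711, 4856697) = 112.38 + (-0.004000)·(80) + (+0.0005714)·(70) = 112.38 -0.320 +0.040 = 112.100 m.

112.1 m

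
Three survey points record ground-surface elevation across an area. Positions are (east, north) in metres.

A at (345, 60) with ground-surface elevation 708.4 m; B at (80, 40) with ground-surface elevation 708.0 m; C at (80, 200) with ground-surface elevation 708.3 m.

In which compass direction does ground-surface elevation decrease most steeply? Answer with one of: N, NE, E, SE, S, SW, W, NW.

Differences from A: to B (Δx, Δy, Δh) = (-265, -20, -0.4); to C = (-265, 140, -0.1).
Solve a·Δx + b·Δy = Δz: det = (-265)·140 − (-265)·(-20) = -42400.
∂z/∂x = [(-0.4)·140 − (-0.1)·(-20)] / -42400 = +0.001368
∂z/∂y = [(-265)·(-0.1) − (-265)·(-0.4)] / -42400 = +0.001875
Steepest decrease is along −∇f = (-0.001368 E, -0.001875 N) → southwest.

SW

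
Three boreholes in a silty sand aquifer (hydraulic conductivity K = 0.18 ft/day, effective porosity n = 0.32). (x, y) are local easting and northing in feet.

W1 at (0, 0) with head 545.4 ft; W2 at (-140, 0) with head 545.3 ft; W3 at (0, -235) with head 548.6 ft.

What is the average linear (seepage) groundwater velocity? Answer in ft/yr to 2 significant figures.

2.8 ft/yr

∂h/∂x = (545.3 − 545.4) / (-140 − 0) = +0.0007143
∂h/∂y = (548.6 − 545.4) / (-235 − 0) = -0.01362
|∇h| = √(0.0007143² + -0.01362²) = 0.01364
Seepage velocity v = K·i/n = 0.18 × 0.01364 / 0.32 = 0.007672 ft/day = 2.802 ft/yr.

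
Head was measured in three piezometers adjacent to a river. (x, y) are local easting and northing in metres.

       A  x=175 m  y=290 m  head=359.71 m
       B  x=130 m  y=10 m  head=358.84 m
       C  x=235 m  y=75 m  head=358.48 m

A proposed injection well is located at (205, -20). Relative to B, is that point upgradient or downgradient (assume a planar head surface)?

downgradient

Differences from A: to B (Δx, Δy, Δh) = (-45, -280, -0.87); to C = (60, -215, -1.23).
Solve a·Δx + b·Δy = Δh: det = (-45)·(-215) − 60·(-280) = 26475.
∂h/∂x = [(-0.87)·(-215) − (-1.23)·(-280)] / 26475 = -0.005943
∂h/∂y = [(-45)·(-1.23) − 60·(-0.87)] / 26475 = +0.004062
Head at (205, -20) = 359.71 + (-0.005943)·(30) + (+0.004062)·(-310) = 358.27 m.
That is lower than the 358.84 m at B, so the point is downgradient.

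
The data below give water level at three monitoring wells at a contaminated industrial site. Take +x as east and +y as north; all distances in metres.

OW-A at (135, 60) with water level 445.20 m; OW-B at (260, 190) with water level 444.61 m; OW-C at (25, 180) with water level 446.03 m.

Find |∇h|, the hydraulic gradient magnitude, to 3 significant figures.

0.00624

With h = a·x + b·y + c and OW-A as origin, the differences give:
  125·a + 130·b = -0.59
  (-110)·a + 120·b = +0.83
Eliminate b (×120 and ×130, subtract): 29300·a = -178.700 → a = ∂h/∂x = -0.006099
Back-substitute: b = ∂h/∂y = +0.001326.
|∇h| = √(-0.006099² + 0.001326²) = 0.006241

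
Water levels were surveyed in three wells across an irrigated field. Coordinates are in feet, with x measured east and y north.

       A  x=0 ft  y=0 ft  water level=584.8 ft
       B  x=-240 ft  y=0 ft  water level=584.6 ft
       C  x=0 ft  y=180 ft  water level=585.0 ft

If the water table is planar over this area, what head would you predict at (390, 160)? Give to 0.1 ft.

585.3 ft

∂h/∂x = (584.6 − 584.8) / (-240 − 0) = +0.0008333
∂h/∂y = (585.0 − 584.8) / (180 − 0) = +0.001111
h(390, 160) = 584.8 + (+0.0008333)·(390) + (+0.001111)·(160) = 584.8 +0.325 +0.178 = 585.303 ft.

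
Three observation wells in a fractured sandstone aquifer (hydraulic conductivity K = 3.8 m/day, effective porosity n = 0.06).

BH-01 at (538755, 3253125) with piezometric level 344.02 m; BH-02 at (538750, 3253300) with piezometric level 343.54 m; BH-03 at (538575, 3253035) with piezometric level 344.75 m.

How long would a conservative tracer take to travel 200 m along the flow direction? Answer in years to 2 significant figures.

Differences from BH-01: to BH-02 (Δx, Δy, Δh) = (-5, 175, -0.48); to BH-03 = (-180, -90, +0.73).
Solve a·Δx + b·Δy = Δh: det = (-5)·(-90) − (-180)·175 = 31950.
∂h/∂x = [(-0.48)·(-90) − (+0.73)·175] / 31950 = -0.002646
∂h/∂y = [(-5)·(+0.73) − (-180)·(-0.48)] / 31950 = -0.002818
|∇h| = √(-0.002646² + -0.002818²) = 0.003866
Seepage velocity v = K·i/n = 3.8 × 0.003866 / 0.06 = 0.2448 m/day.
t = 200 / 0.2448 = 817 days = 2.24 years.

2.2 years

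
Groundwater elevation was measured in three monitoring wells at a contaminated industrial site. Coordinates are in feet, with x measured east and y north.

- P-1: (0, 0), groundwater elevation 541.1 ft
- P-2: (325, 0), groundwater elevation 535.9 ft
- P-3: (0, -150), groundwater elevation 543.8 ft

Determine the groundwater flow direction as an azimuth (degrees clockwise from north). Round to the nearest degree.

042°

∂h/∂x = (535.9 − 541.1) / (325 − 0) = -0.01600
∂h/∂y = (543.8 − 541.1) / (-150 − 0) = -0.01800
Flow direction (−∇h) has components (+0.01600 E, +0.01800 N).
Azimuth = atan2(E, N) = atan2(+0.01600, +0.01800) = 41.6° ≈ 042°.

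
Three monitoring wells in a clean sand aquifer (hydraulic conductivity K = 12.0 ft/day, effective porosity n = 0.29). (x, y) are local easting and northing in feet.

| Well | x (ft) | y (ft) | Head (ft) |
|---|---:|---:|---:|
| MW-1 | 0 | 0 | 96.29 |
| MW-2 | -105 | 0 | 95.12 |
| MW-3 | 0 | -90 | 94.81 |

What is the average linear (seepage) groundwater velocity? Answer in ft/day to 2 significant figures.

0.82 ft/day

∂h/∂x = (95.12 − 96.29) / (-105 − 0) = +0.01114
∂h/∂y = (94.81 − 96.29) / (-90 − 0) = +0.01644
|∇h| = √(0.01114² + 0.01644²) = 0.01986
Seepage velocity v = K·i/n = 12.0 × 0.01986 / 0.29 = 0.8218 ft/day.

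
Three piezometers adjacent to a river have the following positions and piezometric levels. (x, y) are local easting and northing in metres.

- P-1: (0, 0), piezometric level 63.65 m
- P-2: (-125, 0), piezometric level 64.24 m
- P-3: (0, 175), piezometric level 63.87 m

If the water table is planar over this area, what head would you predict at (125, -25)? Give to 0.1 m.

∂h/∂x = (64.24 − 63.65) / (-125 − 0) = -0.004720
∂h/∂y = (63.87 − 63.65) / (175 − 0) = +0.001257
h(125, -25) = 63.65 + (-0.004720)·(125) + (+0.001257)·(-25) = 63.65 -0.590 -0.031 = 63.029 m.

63.0 m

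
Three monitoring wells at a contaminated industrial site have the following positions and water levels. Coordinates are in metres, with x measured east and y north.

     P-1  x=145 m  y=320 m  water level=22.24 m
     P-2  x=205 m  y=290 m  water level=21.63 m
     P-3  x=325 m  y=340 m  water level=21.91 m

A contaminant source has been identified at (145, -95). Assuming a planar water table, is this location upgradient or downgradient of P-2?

downgradient

Three-point gradient (reference P-1): Δ to P-2 = (60, -30, -0.61), Δ to P-3 = (180, 20, -0.33).
∂h/∂x = -0.003348, ∂h/∂y = +0.01364 (det = 6600).
Head at (145, -95) = 22.24 + (-0.003348)·(0) + (+0.01364)·(-415) = 16.58 m.
That is lower than the 21.63 m at P-2, so the point is downgradient.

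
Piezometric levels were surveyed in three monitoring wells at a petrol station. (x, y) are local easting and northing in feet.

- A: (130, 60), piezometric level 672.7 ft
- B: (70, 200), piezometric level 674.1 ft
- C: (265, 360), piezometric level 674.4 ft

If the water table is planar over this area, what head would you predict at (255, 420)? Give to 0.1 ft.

With h = a·x + b·y + c and A as origin, the differences give:
  (-60)·a + 140·b = +1.4
  135·a + 300·b = +1.7
Eliminate b (×300 and ×140, subtract): -36900·a = 182.00 → a = ∂h/∂x = -0.004932
Back-substitute: b = ∂h/∂y = +0.007886.
h(255, 420) = 672.7 + (-0.004932)·(125) + (+0.007886)·(360) = 672.7 -0.617 +2.839 = 674.922 ft.

674.9 ft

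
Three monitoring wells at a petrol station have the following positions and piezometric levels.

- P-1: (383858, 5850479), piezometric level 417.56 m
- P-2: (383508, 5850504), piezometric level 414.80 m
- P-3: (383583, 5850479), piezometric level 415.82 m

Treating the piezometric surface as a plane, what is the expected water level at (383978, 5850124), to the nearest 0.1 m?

426.1 m

Taking P-1 as reference: P-2−P-1 = (-350, 25, -2.76); P-3−P-1 = (-275, 0, -1.74).
Solve a·Δx + b·Δy = Δh: det = (-350)·0 − (-275)·25 = 6875.
∂h/∂x = [(-2.76)·0 − (-1.74)·25] / 6875 = +0.006327
∂h/∂y = [(-350)·(-1.74) − (-275)·(-2.76)] / 6875 = -0.02182
h(383978, 5850124) = 417.56 + (+0.006327)·(120) + (-0.02182)·(-355) = 417.56 +0.759 +7.745 = 426.065 m.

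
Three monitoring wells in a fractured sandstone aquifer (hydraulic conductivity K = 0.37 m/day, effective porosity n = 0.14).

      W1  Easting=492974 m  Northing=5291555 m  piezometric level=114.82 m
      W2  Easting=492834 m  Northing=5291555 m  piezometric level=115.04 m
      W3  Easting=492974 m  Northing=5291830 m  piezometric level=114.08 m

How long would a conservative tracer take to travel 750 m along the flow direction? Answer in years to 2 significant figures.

∂h/∂x = (115.04 − 114.82) / (492834 − 492974) = -0.001571
∂h/∂y = (114.08 − 114.82) / (5291830 − 5291555) = -0.002691
|∇h| = √(-0.001571² + -0.002691²) = 0.003116
Seepage velocity v = K·i/n = 0.37 × 0.003116 / 0.14 = 0.008235 m/day.
t = 750 / 0.008235 = 9.107e+04 days = 249 years.

250 years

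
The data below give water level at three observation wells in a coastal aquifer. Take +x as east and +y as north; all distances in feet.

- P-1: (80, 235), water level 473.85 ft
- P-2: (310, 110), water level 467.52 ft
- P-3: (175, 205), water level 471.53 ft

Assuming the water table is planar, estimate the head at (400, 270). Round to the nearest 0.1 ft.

467.9 ft

Three-point gradient (reference P-1): Δ to P-2 = (230, -125, -6.33), Δ to P-3 = (95, -30, -2.32).
∂h/∂x = -0.02012, ∂h/∂y = +0.01362 (det = 4975).
h(400, 270) = 473.85 + (-0.02012)·(320) + (+0.01362)·(35) = 473.85 -6.439 +0.477 = 467.888 ft.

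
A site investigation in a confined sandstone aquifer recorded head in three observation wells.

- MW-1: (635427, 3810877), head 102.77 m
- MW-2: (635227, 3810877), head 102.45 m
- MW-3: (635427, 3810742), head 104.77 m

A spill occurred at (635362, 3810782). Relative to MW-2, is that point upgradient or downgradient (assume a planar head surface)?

∂h/∂x = (102.45 − 102.77) / (635227 − 635427) = +0.001600
∂h/∂y = (104.77 − 102.77) / (3810742 − 3810877) = -0.01481
Head at (635362, 3810782) = 102.77 + (+0.001600)·(-65) + (-0.01481)·(-95) = 104.07 m.
That is higher than the 102.45 m at MW-2, so the point is upgradient.

upgradient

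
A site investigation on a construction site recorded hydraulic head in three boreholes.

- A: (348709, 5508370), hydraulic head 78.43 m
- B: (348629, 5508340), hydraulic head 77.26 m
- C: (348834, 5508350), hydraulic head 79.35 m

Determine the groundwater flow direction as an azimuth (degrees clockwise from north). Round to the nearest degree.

215°

Taking A as reference: B−A = (-80, -30, -1.17); C−A = (125, -20, +0.92).
Determinant of the coordinate differences = (-80)·(-20) − 125·(-30) = 5350.
∂h/∂x = [(-1.17)·(-20) − (+0.92)·(-30)] / 5350 = +0.009533
∂h/∂y = [(-80)·(+0.92) − 125·(-1.17)] / 5350 = +0.01358
Flow direction (−∇h) has components (-0.009533 E, -0.01358 N).
Azimuth = atan2(E, N) = atan2(-0.009533, -0.01358) = 215.1° ≈ 215°.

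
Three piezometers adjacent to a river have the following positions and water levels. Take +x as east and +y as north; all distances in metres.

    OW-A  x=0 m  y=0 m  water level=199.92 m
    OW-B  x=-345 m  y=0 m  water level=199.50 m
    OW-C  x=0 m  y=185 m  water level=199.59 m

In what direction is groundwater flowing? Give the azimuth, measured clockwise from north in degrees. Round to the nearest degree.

326°

∂h/∂x = (199.50 − 199.92) / (-345 − 0) = +0.001217
∂h/∂y = (199.59 − 199.92) / (185 − 0) = -0.001784
Flow direction (−∇h) has components (-0.001217 E, +0.001784 N).
Azimuth = atan2(E, N) = atan2(-0.001217, +0.001784) = 325.7° ≈ 326°.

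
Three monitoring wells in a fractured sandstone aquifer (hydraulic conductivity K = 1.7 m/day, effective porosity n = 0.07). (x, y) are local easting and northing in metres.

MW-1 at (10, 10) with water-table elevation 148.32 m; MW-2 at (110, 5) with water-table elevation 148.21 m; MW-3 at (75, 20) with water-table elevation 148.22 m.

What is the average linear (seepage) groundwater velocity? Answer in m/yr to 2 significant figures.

With h = a·x + b·y + c and MW-1 as origin, the differences give:
  100·a + (-5)·b = -0.11
  65·a + 10·b = -0.10
Eliminate b (×10 and ×(-5), subtract): 1325·a = -1.600 → a = ∂h/∂x = -0.001208
Back-substitute: b = ∂h/∂y = -0.002151.
|∇h| = √(-0.001208² + -0.002151²) = 0.002467
Seepage velocity v = K·i/n = 1.7 × 0.002467 / 0.07 = 0.05991 m/day = 21.88 m/yr.

22 m/yr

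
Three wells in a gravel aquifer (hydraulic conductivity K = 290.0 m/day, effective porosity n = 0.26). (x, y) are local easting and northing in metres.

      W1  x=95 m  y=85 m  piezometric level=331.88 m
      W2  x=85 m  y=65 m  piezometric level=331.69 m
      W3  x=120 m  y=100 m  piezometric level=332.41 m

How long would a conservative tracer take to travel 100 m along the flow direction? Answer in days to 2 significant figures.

Three-point gradient (reference W1): Δ to W2 = (-10, -20, -0.19), Δ to W3 = (25, 15, +0.53).
∂h/∂x = +0.02214, ∂h/∂y = -0.001571 (det = 350).
|∇h| = √(0.02214² + -0.001571²) = 0.0222
Seepage velocity v = K·i/n = 290.0 × 0.0222 / 0.26 = 24.76 m/day.
t = 100 / 24.76 = 4.039 days.

4.0 days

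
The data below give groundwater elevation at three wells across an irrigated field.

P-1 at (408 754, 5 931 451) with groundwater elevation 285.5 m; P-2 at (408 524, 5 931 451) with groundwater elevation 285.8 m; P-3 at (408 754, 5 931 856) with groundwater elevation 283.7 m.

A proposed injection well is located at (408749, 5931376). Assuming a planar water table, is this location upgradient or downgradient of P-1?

∂h/∂x = (285.8 − 285.5) / (408524 − 408754) = -0.001304
∂h/∂y = (283.7 − 285.5) / (5931856 − 5931451) = -0.004444
Head at (408749, 5931376) = 285.5 + (-0.001304)·(-5) + (-0.004444)·(-75) = 285.84 m.
That is higher than the 285.5 m at P-1, so the point is upgradient.

upgradient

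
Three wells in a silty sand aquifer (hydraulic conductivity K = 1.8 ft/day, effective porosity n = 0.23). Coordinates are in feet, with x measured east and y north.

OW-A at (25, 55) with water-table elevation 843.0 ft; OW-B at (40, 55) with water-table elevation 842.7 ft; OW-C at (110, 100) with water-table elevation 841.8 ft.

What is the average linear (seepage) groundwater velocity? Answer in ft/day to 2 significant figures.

Taking OW-A as reference: OW-B−OW-A = (15, 0, -0.3); OW-C−OW-A = (85, 45, -1.2).
Solve a·Δx + b·Δy = Δh: det = 15·45 − 85·0 = 675.
∂h/∂x = [(-0.3)·45 − (-1.2)·0] / 675 = -0.02000
∂h/∂y = [15·(-1.2) − 85·(-0.3)] / 675 = +0.01111
|∇h| = √(-0.02000² + 0.01111²) = 0.02288
Seepage velocity v = K·i/n = 1.8 × 0.02288 / 0.23 = 0.1791 ft/day.

0.18 ft/day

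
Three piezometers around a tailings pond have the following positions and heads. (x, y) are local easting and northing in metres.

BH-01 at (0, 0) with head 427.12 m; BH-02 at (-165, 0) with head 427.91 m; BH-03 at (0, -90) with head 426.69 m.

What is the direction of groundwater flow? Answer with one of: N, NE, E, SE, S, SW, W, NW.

SE

∂h/∂x = (427.91 − 427.12) / (-165 − 0) = -0.004788
∂h/∂y = (426.69 − 427.12) / (-90 − 0) = +0.004778
Flow = −∇h = (+0.004788 east, -0.004778 north), which points southeast.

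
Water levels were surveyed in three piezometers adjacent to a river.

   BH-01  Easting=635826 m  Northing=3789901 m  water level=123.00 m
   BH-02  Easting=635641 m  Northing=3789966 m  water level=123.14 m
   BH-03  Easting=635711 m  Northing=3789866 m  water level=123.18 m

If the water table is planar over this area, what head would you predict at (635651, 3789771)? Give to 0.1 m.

Differences from BH-01: to BH-02 (Δx, Δy, Δh) = (-185, 65, +0.14); to BH-03 = (-115, -35, +0.18).
Solve a·Δx + b·Δy = Δh: det = (-185)·(-35) − (-115)·65 = 13950.
∂h/∂x = [(+0.14)·(-35) − (+0.18)·65] / 13950 = -0.001190
∂h/∂y = [(-185)·(+0.18) − (-115)·(+0.14)] / 13950 = -0.001233
h(635651, 3789771) = 123.00 + (-0.001190)·(-175) + (-0.001233)·(-130) = 123.00 +0.208 +0.160 = 123.369 m.

123.4 m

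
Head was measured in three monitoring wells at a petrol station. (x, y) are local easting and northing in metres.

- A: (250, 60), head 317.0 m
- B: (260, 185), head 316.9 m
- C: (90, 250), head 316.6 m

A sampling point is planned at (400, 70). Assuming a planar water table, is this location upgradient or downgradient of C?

With h = a·x + b·y + c and A as origin, the differences give:
  10·a + 125·b = -0.1
  (-160)·a + 190·b = -0.4
Eliminate b (×190 and ×125, subtract): 21900·a = 31.00 → a = ∂h/∂x = +0.001416
Back-substitute: b = ∂h/∂y = -0.0009132.
Head at (400, 70) = 317.0 + (+0.001416)·(150) + (-0.0009132)·(10) = 317.20 m.
That is higher than the 316.6 m at C, so the point is upgradient.

upgradient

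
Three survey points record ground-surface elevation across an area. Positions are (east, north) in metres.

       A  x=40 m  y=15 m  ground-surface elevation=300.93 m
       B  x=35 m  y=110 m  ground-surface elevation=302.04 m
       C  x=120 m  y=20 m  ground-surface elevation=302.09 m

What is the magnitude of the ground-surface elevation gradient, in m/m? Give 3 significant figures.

Taking A as reference: B−A = (-5, 95, +1.11); C−A = (80, 5, +1.16).
Determinant of the coordinate differences = (-5)·5 − 80·95 = -7625.
∂z/∂x = [(+1.11)·5 − (+1.16)·95] / -7625 = +0.01372
∂z/∂y = [(-5)·(+1.16) − 80·(+1.11)] / -7625 = +0.01241
|∇f| = √(0.01372² + 0.01241²) = 0.0185 m/m

0.0185 m/m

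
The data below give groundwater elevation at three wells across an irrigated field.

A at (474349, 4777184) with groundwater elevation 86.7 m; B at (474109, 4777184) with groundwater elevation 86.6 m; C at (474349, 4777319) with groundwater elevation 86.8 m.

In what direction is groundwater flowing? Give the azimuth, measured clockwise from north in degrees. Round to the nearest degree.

∂h/∂x = (86.6 − 86.7) / (474109 − 474349) = +0.0004167
∂h/∂y = (86.8 − 86.7) / (4777319 − 4777184) = +0.0007407
Flow direction (−∇h) has components (-0.0004167 E, -0.0007407 N).
Azimuth = atan2(E, N) = atan2(-0.0004167, -0.0007407) = 209.4° ≈ 209°.

209°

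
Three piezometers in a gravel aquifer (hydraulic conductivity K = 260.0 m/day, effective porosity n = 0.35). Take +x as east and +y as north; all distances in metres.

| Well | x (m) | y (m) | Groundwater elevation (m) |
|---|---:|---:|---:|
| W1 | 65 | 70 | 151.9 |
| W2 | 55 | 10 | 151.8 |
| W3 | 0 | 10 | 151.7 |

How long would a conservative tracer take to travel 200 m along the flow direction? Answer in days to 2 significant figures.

Three-point gradient (reference W1): Δ to W2 = (-10, -60, -0.1), Δ to W3 = (-65, -60, -0.2).
∂h/∂x = +0.001818, ∂h/∂y = +0.001364 (det = -3300).
|∇h| = √(0.001818² + 0.001364²) = 0.002273
Seepage velocity v = K·i/n = 260.0 × 0.002273 / 0.35 = 1.689 m/day.
t = 200 / 1.689 = 118.4 days.

120 days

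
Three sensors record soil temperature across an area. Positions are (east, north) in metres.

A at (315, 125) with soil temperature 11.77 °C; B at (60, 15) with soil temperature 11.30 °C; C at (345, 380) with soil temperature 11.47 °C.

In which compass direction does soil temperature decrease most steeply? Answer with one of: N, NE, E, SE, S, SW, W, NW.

NW

Differences from A: to B (Δx, Δy, Δh) = (-255, -110, -0.47); to C = (30, 255, -0.30).
Solve a·Δx + b·Δy = ΔT: det = (-255)·255 − 30·(-110) = -61725.
∂T/∂x = [(-0.47)·255 − (-0.30)·(-110)] / -61725 = +0.002476
∂T/∂y = [(-255)·(-0.30) − 30·(-0.47)] / -61725 = -0.001468
Steepest decrease is along −∇f = (-0.002476 E, +0.001468 N) → northwest.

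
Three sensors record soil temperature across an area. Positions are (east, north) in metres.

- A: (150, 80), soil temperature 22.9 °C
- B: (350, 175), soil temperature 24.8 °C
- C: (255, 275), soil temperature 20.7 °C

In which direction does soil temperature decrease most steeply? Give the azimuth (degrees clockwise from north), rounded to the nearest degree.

Differences from A: to B (Δx, Δy, Δh) = (200, 95, +1.9); to C = (105, 195, -2.2).
Determinant of the coordinate differences = 200·195 − 105·95 = 29025.
∂T/∂x = [(+1.9)·195 − (-2.2)·95] / 29025 = +0.01997
∂T/∂y = [200·(-2.2) − 105·(+1.9)] / 29025 = -0.02203
Steepest decrease is along −∇f: components (-0.01997 E, +0.02203 N).
Azimuth = atan2(-0.01997, +0.02203) = 317.8° ≈ 318°.

318°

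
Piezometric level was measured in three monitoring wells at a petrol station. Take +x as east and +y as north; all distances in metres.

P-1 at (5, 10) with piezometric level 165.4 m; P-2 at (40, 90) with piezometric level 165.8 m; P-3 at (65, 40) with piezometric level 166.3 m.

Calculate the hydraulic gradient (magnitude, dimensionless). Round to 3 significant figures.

With h = a·x + b·y + c and P-1 as origin, the differences give:
  35·a + 80·b = +0.4
  60·a + 30·b = +0.9
Eliminate b (×30 and ×80, subtract): -3750·a = -60.00 → a = ∂h/∂x = +0.01600
Back-substitute: b = ∂h/∂y = -0.002000.
|∇h| = √(0.01600² + -0.002000²) = 0.01612

0.0161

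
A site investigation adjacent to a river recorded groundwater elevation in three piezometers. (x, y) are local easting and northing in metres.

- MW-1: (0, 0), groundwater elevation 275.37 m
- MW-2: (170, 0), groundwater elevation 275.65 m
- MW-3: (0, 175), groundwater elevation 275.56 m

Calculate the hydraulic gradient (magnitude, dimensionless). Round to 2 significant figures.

∂h/∂x = (275.65 − 275.37) / (170 − 0) = +0.001647
∂h/∂y = (275.56 − 275.37) / (175 − 0) = +0.001086
|∇h| = √(0.001647² + 0.001086²) = 0.001973

0.0020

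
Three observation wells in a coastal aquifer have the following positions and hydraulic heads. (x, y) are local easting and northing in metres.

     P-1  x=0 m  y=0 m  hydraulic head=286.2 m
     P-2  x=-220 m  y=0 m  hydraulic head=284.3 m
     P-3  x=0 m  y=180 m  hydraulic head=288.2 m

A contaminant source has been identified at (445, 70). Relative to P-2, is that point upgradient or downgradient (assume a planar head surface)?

∂h/∂x = (284.3 − 286.2) / (-220 − 0) = +0.008636
∂h/∂y = (288.2 − 286.2) / (180 − 0) = +0.01111
Head at (445, 70) = 286.2 + (+0.008636)·(445) + (+0.01111)·(70) = 290.82 m.
That is higher than the 284.3 m at P-2, so the point is upgradient.

upgradient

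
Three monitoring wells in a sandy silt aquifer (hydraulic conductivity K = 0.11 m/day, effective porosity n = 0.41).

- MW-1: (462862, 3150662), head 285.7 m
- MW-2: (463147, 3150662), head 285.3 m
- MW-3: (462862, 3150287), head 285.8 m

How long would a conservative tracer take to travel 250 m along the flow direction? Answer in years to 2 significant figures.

1800 years

∂h/∂x = (285.3 − 285.7) / (463147 − 462862) = -0.001404
∂h/∂y = (285.8 − 285.7) / (3150287 − 3150662) = -0.0002667
|∇h| = √(-0.001404² + -0.0002667²) = 0.001429
Seepage velocity v = K·i/n = 0.11 × 0.001429 / 0.41 = 0.0003834 m/day.
t = 250 / 0.0003834 = 6.521e+05 days = 1.79e+03 years.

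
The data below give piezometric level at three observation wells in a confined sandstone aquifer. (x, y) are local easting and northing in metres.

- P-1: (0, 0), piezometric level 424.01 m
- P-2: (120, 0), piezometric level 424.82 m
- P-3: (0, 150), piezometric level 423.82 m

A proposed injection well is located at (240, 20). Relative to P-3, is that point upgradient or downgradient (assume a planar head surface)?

upgradient

∂h/∂x = (424.82 − 424.01) / (120 − 0) = +0.006750
∂h/∂y = (423.82 − 424.01) / (150 − 0) = -0.001267
Head at (240, 20) = 424.01 + (+0.006750)·(240) + (-0.001267)·(20) = 425.60 m.
That is higher than the 423.82 m at P-3, so the point is upgradient.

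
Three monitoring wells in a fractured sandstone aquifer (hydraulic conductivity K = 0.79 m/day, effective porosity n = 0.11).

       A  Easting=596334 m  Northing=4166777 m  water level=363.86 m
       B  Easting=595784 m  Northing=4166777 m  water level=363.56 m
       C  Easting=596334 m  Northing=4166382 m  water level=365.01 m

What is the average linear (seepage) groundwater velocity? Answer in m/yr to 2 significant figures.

∂h/∂x = (363.56 − 363.86) / (595784 − 596334) = +0.0005455
∂h/∂y = (365.01 − 363.86) / (4166382 − 4166777) = -0.002911
|∇h| = √(0.0005455² + -0.002911²) = 0.002962
Seepage velocity v = K·i/n = 0.79 × 0.002962 / 0.11 = 0.02127 m/day = 7.769 m/yr.

7.8 m/yr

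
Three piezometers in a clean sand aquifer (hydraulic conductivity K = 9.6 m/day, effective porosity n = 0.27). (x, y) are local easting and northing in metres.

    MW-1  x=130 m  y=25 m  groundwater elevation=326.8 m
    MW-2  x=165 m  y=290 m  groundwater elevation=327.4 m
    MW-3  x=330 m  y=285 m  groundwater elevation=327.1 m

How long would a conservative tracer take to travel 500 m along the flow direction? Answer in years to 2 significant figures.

13 years

Three-point gradient (reference MW-1): Δ to MW-2 = (35, 265, +0.6), Δ to MW-3 = (200, 260, +0.3).
∂h/∂x = -0.001743, ∂h/∂y = +0.002494 (det = -43900).
|∇h| = √(-0.001743² + 0.002494²) = 0.003043
Seepage velocity v = K·i/n = 9.6 × 0.003043 / 0.27 = 0.1082 m/day.
t = 500 / 0.1082 = 4621 days = 12.7 years.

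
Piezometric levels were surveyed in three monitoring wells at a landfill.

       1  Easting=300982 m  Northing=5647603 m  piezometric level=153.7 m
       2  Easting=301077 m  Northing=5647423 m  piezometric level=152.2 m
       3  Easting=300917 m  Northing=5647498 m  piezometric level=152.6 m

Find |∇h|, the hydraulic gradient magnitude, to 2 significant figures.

0.0095

Taking 1 as reference: 2−1 = (95, -180, -1.5); 3−1 = (-65, -105, -1.1).
Determinant of the coordinate differences = 95·(-105) − (-65)·(-180) = -21675.
∂h/∂x = [(-1.5)·(-105) − (-1.1)·(-180)] / -21675 = +0.001869
∂h/∂y = [95·(-1.1) − (-65)·(-1.5)] / -21675 = +0.009319
|∇h| = √(0.001869² + 0.009319²) = 0.009505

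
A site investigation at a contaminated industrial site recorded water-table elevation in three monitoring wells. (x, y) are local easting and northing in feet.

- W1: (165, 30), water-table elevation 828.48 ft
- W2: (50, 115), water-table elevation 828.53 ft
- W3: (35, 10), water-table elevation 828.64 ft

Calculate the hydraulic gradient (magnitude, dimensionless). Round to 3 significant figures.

Differences from W1: to W2 (Δx, Δy, Δh) = (-115, 85, +0.05); to W3 = (-130, -20, +0.16).
Solve a·Δx + b·Δy = Δh: det = (-115)·(-20) − (-130)·85 = 13350.
∂h/∂x = [(+0.05)·(-20) − (+0.16)·85] / 13350 = -0.001094
∂h/∂y = [(-115)·(+0.16) − (-130)·(+0.05)] / 13350 = -0.0008914
|∇h| = √(-0.001094² + -0.0008914²) = 0.001411

0.00141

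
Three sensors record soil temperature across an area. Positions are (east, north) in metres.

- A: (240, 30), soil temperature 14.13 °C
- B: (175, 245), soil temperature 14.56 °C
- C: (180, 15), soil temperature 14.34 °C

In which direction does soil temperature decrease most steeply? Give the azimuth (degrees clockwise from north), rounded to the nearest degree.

103°

Taking A as reference: B−A = (-65, 215, +0.43); C−A = (-60, -15, +0.21).
Solve a·Δx + b·Δy = ΔT: det = (-65)·(-15) − (-60)·215 = 13875.
∂T/∂x = [(+0.43)·(-15) − (+0.21)·215] / 13875 = -0.003719
∂T/∂y = [(-65)·(+0.21) − (-60)·(+0.43)] / 13875 = +0.0008757
Steepest decrease is along −∇f: components (+0.003719 E, -0.0008757 N).
Azimuth = atan2(+0.003719, -0.0008757) = 103.2° ≈ 103°.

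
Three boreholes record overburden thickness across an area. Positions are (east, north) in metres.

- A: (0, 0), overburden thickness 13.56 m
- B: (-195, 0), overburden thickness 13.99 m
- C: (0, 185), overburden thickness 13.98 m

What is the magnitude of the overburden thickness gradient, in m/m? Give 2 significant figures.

0.0032 m/m

∂d/∂x = (13.99 − 13.56) / (-195 − 0) = -0.002205
∂d/∂y = (13.98 − 13.56) / (185 − 0) = +0.002270
|∇f| = √(-0.002205² + 0.002270²) = 0.003165 m/m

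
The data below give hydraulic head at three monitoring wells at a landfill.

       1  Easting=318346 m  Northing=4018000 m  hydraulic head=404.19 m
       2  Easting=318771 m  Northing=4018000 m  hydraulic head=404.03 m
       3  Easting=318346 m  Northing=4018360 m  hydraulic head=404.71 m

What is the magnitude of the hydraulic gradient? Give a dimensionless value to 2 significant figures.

∂h/∂x = (404.03 − 404.19) / (318771 − 318346) = -0.0003765
∂h/∂y = (404.71 − 404.19) / (4018360 − 4018000) = +0.001444
|∇h| = √(-0.0003765² + 0.001444²) = 0.001492

0.0015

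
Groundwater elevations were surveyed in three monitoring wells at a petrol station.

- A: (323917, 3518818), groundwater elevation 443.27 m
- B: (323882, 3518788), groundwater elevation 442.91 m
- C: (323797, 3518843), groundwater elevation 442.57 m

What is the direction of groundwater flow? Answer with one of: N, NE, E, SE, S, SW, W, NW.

SW

Three-point gradient (reference A): Δ to B = (-35, -30, -0.36), Δ to C = (-120, 25, -0.70).
∂h/∂x = +0.006704, ∂h/∂y = +0.004179 (det = -4475).
Flow = −∇h = (-0.006704 east, -0.004179 north), which points southwest.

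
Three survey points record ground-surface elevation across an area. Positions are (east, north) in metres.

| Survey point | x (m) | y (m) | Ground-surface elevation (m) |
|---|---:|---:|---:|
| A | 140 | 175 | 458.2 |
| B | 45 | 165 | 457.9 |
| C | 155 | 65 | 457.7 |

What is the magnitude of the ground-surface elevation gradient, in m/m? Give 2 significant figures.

Taking A as reference: B−A = (-95, -10, -0.3); C−A = (15, -110, -0.5).
Determinant of the coordinate differences = (-95)·(-110) − 15·(-10) = 10600.
∂z/∂x = [(-0.3)·(-110) − (-0.5)·(-10)] / 10600 = +0.002642
∂z/∂y = [(-95)·(-0.5) − 15·(-0.3)] / 10600 = +0.004906
|∇f| = √(0.002642² + 0.004906²) = 0.005572 m/m

0.0056 m/m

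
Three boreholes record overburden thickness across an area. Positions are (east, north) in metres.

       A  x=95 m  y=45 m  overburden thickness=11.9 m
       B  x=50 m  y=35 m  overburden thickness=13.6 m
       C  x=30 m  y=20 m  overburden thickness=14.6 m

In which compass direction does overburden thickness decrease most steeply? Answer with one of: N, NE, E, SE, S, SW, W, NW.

Differences from A: to B (Δx, Δy, Δh) = (-45, -10, +1.7); to C = (-65, -25, +2.7).
Solve a·Δx + b·Δy = Δd: det = (-45)·(-25) − (-65)·(-10) = 475.
∂d/∂x = [(+1.7)·(-25) − (+2.7)·(-10)] / 475 = -0.03263
∂d/∂y = [(-45)·(+2.7) − (-65)·(+1.7)] / 475 = -0.02316
Steepest decrease is along −∇f = (+0.03263 E, +0.02316 N) → northeast.

NE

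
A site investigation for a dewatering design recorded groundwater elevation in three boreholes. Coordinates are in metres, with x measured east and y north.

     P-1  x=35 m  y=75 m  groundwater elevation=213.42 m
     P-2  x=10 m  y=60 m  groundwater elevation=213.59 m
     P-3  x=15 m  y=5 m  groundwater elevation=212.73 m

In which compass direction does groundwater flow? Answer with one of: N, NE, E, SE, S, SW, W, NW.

Taking P-1 as reference: P-2−P-1 = (-25, -15, +0.17); P-3−P-1 = (-20, -70, -0.69).
Solve a·Δx + b·Δy = Δh: det = (-25)·(-70) − (-20)·(-15) = 1450.
∂h/∂x = [(+0.17)·(-70) − (-0.69)·(-15)] / 1450 = -0.01534
∂h/∂y = [(-25)·(-0.69) − (-20)·(+0.17)] / 1450 = +0.01424
Flow = −∇h = (+0.01534 east, -0.01424 north), which points southeast.

SE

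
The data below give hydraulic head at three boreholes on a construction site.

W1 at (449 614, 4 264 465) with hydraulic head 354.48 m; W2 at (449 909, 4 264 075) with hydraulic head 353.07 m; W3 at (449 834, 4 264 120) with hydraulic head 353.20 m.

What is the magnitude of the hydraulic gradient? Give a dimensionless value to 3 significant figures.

0.00429

Taking W1 as reference: W2−W1 = (295, -390, -1.41); W3−W1 = (220, -345, -1.28).
Determinant of the coordinate differences = 295·(-345) − 220·(-390) = -15975.
∂h/∂x = [(-1.41)·(-345) − (-1.28)·(-390)] / -15975 = +0.0007981
∂h/∂y = [295·(-1.28) − 220·(-1.41)] / -15975 = +0.004219
|∇h| = √(0.0007981² + 0.004219²) = 0.004294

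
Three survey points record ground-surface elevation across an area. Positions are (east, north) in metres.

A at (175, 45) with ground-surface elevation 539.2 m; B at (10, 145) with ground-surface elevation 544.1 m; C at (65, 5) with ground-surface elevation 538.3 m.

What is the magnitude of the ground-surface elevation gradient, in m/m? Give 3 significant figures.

0.0395 m/m

With z = a·x + b·y + c and A as origin, the differences give:
  (-165)·a + 100·b = +4.9
  (-110)·a + (-40)·b = -0.9
Eliminate b (×(-40) and ×100, subtract): 17600·a = -106.00 → a = ∂z/∂x = -0.006023
Back-substitute: b = ∂z/∂y = +0.03906.
|∇f| = √(-0.006023² + 0.03906²) = 0.03952 m/m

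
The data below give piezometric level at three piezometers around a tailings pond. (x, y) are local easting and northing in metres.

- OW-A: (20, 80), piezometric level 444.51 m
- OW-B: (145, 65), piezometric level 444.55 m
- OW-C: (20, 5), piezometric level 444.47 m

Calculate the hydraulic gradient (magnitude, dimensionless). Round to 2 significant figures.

Taking OW-A as reference: OW-B−OW-A = (125, -15, +0.04); OW-C−OW-A = (0, -75, -0.04).
Determinant of the coordinate differences = 125·(-75) − 0·(-15) = -9375.
∂h/∂x = [(+0.04)·(-75) − (-0.04)·(-15)] / -9375 = +0.0003840
∂h/∂y = [125·(-0.04) − 0·(+0.04)] / -9375 = +0.0005333
|∇h| = √(0.0003840² + 0.0005333²) = 0.0006572

0.00066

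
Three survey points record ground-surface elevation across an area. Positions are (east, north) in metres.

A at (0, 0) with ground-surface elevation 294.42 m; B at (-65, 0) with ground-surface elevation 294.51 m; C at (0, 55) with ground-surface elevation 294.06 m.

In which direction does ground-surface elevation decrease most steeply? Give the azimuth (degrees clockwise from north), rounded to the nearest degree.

∂z/∂x = (294.51 − 294.42) / (-65 − 0) = -0.001385
∂z/∂y = (294.06 − 294.42) / (55 − 0) = -0.006545
Steepest decrease is along −∇f: components (+0.001385 E, +0.006545 N).
Azimuth = atan2(+0.001385, +0.006545) = 11.9° ≈ 012°.

012°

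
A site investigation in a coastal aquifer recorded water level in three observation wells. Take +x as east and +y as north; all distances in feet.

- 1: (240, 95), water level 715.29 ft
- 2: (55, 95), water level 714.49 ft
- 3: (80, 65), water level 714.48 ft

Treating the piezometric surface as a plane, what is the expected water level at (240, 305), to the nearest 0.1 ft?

716.1 ft

Differences from 1: to 2 (Δx, Δy, Δh) = (-185, 0, -0.80); to 3 = (-160, -30, -0.81).
Solve a·Δx + b·Δy = Δh: det = (-185)·(-30) − (-160)·0 = 5550.
∂h/∂x = [(-0.80)·(-30) − (-0.81)·0] / 5550 = +0.004324
∂h/∂y = [(-185)·(-0.81) − (-160)·(-0.80)] / 5550 = +0.003937
h(240, 305) = 715.29 + (+0.004324)·(0) + (+0.003937)·(210) = 715.29 +0.000 +0.827 = 716.117 ft.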